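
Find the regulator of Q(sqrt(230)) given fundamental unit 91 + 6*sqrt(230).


epsilon = 91 + 6*sqrt(230)
= 181.9945
R = ln(181.9945)
= 5.2040

5.2040


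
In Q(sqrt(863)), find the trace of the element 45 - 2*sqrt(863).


Tr(a + b*sqrt(d)) = (a + b*sqrt(d)) + (a - b*sqrt(d)) = 2a
= 2 * (45)
= 90

90


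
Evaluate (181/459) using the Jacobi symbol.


Compute (181/459) via quadratic reciprocity:
  reciprocity: (181/459) -> +(459/181)
  reduce: (97/181)
  reciprocity: (97/181) -> +(181/97)
  reduce: (84/97)
  pull out 2: (2/97) = +1  (since 97 mod 8 = 1)
  pull out 2: (2/97) = +1  (since 97 mod 8 = 1)
  reciprocity: (21/97) -> +(97/21)
  reduce: (13/21)
  reciprocity: (13/21) -> +(21/13)
  reduce: (8/13)
  pull out 2: (2/13) = -1  (since 13 mod 8 = 5)
  pull out 2: (2/13) = -1  (since 13 mod 8 = 5)
  pull out 2: (2/13) = -1  (since 13 mod 8 = 5)
  (1/13) = 1
Product of signs = -1

-1


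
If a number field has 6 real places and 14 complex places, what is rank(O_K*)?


By Dirichlet's unit theorem:
rank = r1 + r2 - 1
= 6 + 14 - 1
= 19

19


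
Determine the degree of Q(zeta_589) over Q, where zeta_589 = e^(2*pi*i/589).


The degree equals Euler's totient phi(589).
589 = 19 * 31
phi(589) = 540

540


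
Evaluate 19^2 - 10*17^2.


x^2 - d*y^2
= 19^2 - 10*17^2
= 361 - 2890
= -2529

-2529


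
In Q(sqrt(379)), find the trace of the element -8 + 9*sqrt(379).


Tr(a + b*sqrt(d)) = (a + b*sqrt(d)) + (a - b*sqrt(d)) = 2a
= 2 * (-8)
= -16

-16


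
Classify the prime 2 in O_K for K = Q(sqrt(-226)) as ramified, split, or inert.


K = Q(sqrt(-226)). Since d mod 4 = 2, disc(K) = -904.
Check p | disc: -904 mod 2 = 0.
p divides disc, so p ramifies: (p) = P^2 with e=2, f=1, g=1.
Therefore p is ramified.

ramified


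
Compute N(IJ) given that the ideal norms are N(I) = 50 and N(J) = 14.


N(IJ) = N(I) * N(J)
= 50 * 14
= 700

700


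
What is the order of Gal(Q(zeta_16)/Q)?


|Gal(Q(zeta_16)/Q)| = phi(16)
= 8

8


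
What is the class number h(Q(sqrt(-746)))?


K = Q(sqrt(-746)). d mod 4 = 2, so D = disc(K) = 4d = -2984
h(K) equals the number of primitive reduced positive-definite forms (a, b, c) = a*x^2 + b*x*y + c*y^2 with b^2 - 4ac = D,
where reduced means |b| <= a <= c, with b >= 0 whenever |b| = a or a = c, and primitive means gcd(a, b, c) = 1.
Reduced forces 3a^2 <= |D| = 2984, so 1 <= a <= 31; b must have the parity of D, and c = (b^2 - D)/(4a) must be an integer >= a.
Enumerate a = 1..31, b in [-a, a]:
  a=1: (1, 0, 746)  [1]
  a=2: (2, 0, 373)  [1]
  a=3: (3, -2, 249), (3, 2, 249)  [2]
  a=4: none
  a=5: (5, -4, 150), (5, 4, 150)  [2]
  a=6: (6, -4, 125), (6, 4, 125)  [2]
  a=7..8: none
  a=9: (9, -2, 83), (9, 2, 83)  [2]
  a=10: (10, -4, 75), (10, 4, 75)  [2]
  a=11..14: none
  a=15: (15, -14, 53), (15, -4, 50), (15, 4, 50), (15, 14, 53)  [4]
  a=16: none
  a=17: (17, -12, 46), (17, 12, 46)  [2]
  a=18: (18, -16, 45), (18, 16, 45)  [2]
  a=19..22: none
  a=23: (23, -12, 34), (23, 12, 34)  [2]
  a=24: none
  a=25: (25, -4, 30), (25, 4, 30)  [2]
  a=26: none
  a=27: (27, -16, 30), (27, 16, 30)  [2]
  a=28..31: none
Total reduced forms: 1 + 1 + 2 + 2 + 2 + 2 + 2 + 4 + 2 + 2 + 2 + 2 + 2 = 26
h = 26

26


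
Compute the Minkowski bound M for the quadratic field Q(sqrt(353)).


d = 353, d mod 4 = 1, so disc(K) = d = 353; |disc(K)| = 353
Real quadratic field, so n = 2, s = r2 = 0, r1 = 2
M = (n!/n^n) * (4/pi)^s * sqrt(|disc(K)|) = (2!/2^2) * (4/pi)^0 * sqrt(353)
= 0.5 * 1.000000 * 18.788294
= 9.3941

9.3941


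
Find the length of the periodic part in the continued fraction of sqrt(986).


Run the CF algorithm for sqrt(986).
a_0 = floor(sqrt(986)) = 31; set m_0=0, q_0=1.
Recurrence: m' = q*a - m,  q' = (d - m'^2)/q,  a' = floor((a_0 + m')/q').
  step 1: m=31, q=25, a=2
  step 2: m=19, q=25, a=2
  step 3: m=31, q=1, a=62
a_3 = 2*a_0 = 62, so the period closes here.
sqrt(986) = [31; 2, 2, 62]
Period length = 3

3


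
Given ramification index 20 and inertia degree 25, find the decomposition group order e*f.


|D_P| = e * f
= 20 * 25
= 500

500


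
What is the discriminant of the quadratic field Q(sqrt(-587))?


For K = Q(sqrt(d)) with d squarefree: disc(K) = d if d = 1 mod 4, and disc(K) = 4d if d = 2 or 3 mod 4.
Here d = -587, and d mod 4 = 1.
d = 1 mod 4 (O_K = Z[(1+sqrt(d))/2]), so disc(K) = d = -587

-587


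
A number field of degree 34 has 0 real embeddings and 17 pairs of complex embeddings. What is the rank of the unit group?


By Dirichlet's unit theorem:
rank = r1 + r2 - 1
= 0 + 17 - 1
= 16

16


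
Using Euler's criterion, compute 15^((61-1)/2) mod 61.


p = 61 is prime and the exponent is (p-1)/2 = 30, so by Euler's criterion 15^30 = (15/61) = +1 or -1 mod 61.
Compute by square-and-multiply:
  30 = 16 + 8 + 4 + 2 (binary 11110)
  Repeated squaring mod 61: 15^1 = 15, 15^2 = 42, 15^4 = 56, 15^8 = 25, 15^16 = 15
  15^30 = 15^16 * 15^8 * 15^4 * 15^2 = 15 * 25 * 56 * 42 mod 61
    15 * 25 = 375 = 9 mod 61
    9 * 56 = 504 = 16 mod 61
    16 * 42 = 672 = 1 mod 61
  15^30 = 1 mod 61
Result 1: 15 is a quadratic residue mod 61.
15^30 mod 61 = 1

1


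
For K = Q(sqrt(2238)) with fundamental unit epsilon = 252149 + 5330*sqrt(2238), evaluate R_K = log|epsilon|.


epsilon = 252149 + 5330*sqrt(2238)
= 504298.0000
R = ln(504298.0000)
= 13.1309

13.1309


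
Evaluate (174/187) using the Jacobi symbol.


Compute (174/187) via quadratic reciprocity:
  pull out 2: (2/187) = -1  (since 187 mod 8 = 3)
  reciprocity: (87/187) -> -(187/87)
  reduce: (13/87)
  reciprocity: (13/87) -> +(87/13)
  reduce: (9/13)
  reciprocity: (9/13) -> +(13/9)
  reduce: (4/9)
  pull out 2: (2/9) = +1  (since 9 mod 8 = 1)
  pull out 2: (2/9) = +1  (since 9 mod 8 = 1)
  (1/9) = 1
Product of signs = 1

1


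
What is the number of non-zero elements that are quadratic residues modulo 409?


For prime p, the number of non-zero quadratic residues is (p-1)/2.
= (409-1)/2
= 204

204


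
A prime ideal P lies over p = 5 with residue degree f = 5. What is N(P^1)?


N(P^a) = p^(a*f)
= 5^(1*5)
= 5^5
= 3125

3125


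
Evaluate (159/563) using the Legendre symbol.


p = 563 is prime, so compute (159/563) with the reciprocity algorithm (Jacobi-symbol steps: pull out 2s via (2/n), flip via reciprocity, reduce):
  reciprocity: (159/563) -> -(563/159)
  reduce: (86/159)
  pull out 2: (2/159) = +1  (since 159 mod 8 = 7)
  reciprocity: (43/159) -> -(159/43)
  reduce: (30/43)
  pull out 2: (2/43) = -1  (since 43 mod 8 = 3)
  reciprocity: (15/43) -> -(43/15)
  reduce: (13/15)
  reciprocity: (13/15) -> +(15/13)
  reduce: (2/13)
  pull out 2: (2/13) = -1  (since 13 mod 8 = 5)
  (1/13) = 1
Product of signs = -1
(159/563) = -1

-1


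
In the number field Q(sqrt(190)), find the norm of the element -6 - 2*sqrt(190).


N(a + b*sqrt(d)) = a^2 - d*b^2
= (-6)^2 - (190)*(-2)^2
= 36 - 760
= -724

-724


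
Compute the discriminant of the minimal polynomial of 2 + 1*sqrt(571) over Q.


The element 2 + 1*sqrt(571) has minimal polynomial:
x^2 - 4*x - 567
Discriminant = (-4)^2 - 4*(-567)
= 16 + 2268
= 2284

2284


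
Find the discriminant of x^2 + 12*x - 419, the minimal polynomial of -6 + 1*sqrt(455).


The element -6 + 1*sqrt(455) has minimal polynomial:
x^2 + 12*x - 419
Discriminant = (12)^2 - 4*(-419)
= 144 + 1676
= 1820

1820


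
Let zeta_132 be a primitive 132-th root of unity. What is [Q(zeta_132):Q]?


The degree equals Euler's totient phi(132).
132 = 2^2 * 3 * 11
phi(132) = 40

40


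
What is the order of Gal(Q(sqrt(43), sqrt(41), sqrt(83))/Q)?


The 3 square roots of distinct primes are multiplicatively independent over Q,
so [K:Q] = 2^3 and Gal(K/Q) is isomorphic to (Z/2Z)^3.
|Gal| = 2^3 = 8

8


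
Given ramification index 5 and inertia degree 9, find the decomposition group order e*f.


|D_P| = e * f
= 5 * 9
= 45

45


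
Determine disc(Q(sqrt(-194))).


For K = Q(sqrt(d)) with d squarefree: disc(K) = d if d = 1 mod 4, and disc(K) = 4d if d = 2 or 3 mod 4.
Here d = -194, and d mod 4 = 2.
d = 2 mod 4, not 1 (O_K = Z[sqrt(d)]), so disc(K) = 4d = 4 * (-194) = -776

-776


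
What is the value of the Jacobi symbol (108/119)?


Compute (108/119) via quadratic reciprocity:
  pull out 2: (2/119) = +1  (since 119 mod 8 = 7)
  pull out 2: (2/119) = +1  (since 119 mod 8 = 7)
  reciprocity: (27/119) -> -(119/27)
  reduce: (11/27)
  reciprocity: (11/27) -> -(27/11)
  reduce: (5/11)
  reciprocity: (5/11) -> +(11/5)
  reduce: (1/5)
  (1/5) = 1
Product of signs = 1

1


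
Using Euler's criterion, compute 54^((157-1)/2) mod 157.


p = 157 is prime and the exponent is (p-1)/2 = 78, so by Euler's criterion 54^78 = (54/157) = +1 or -1 mod 157.
Compute by square-and-multiply:
  78 = 64 + 8 + 4 + 2 (binary 1001110)
  Repeated squaring mod 157: 54^1 = 54, 54^2 = 90, 54^4 = 93, 54^8 = 14, 54^16 = 39, 54^32 = 108, 54^64 = 46
  54^78 = 54^64 * 54^8 * 54^4 * 54^2 = 46 * 14 * 93 * 90 mod 157
    46 * 14 = 644 = 16 mod 157
    16 * 93 = 1488 = 75 mod 157
    75 * 90 = 6750 = 156 mod 157
  54^78 = 156 mod 157
Result 156 = p - 1 = -1 mod 157: 54 is a quadratic non-residue mod 157. As a residue in [0, p-1] the value is 156.
54^78 mod 157 = 156

156


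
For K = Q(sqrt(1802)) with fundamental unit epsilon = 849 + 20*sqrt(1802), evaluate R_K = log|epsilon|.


epsilon = 849 + 20*sqrt(1802)
= 1697.9994
R = ln(1697.9994)
= 7.4372

7.4372


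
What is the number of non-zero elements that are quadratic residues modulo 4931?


For prime p, the number of non-zero quadratic residues is (p-1)/2.
= (4931-1)/2
= 2465

2465


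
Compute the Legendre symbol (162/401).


p = 401 is prime, so compute (162/401) with the reciprocity algorithm (Jacobi-symbol steps: pull out 2s via (2/n), flip via reciprocity, reduce):
  pull out 2: (2/401) = +1  (since 401 mod 8 = 1)
  reciprocity: (81/401) -> +(401/81)
  reduce: (77/81)
  reciprocity: (77/81) -> +(81/77)
  reduce: (4/77)
  pull out 2: (2/77) = -1  (since 77 mod 8 = 5)
  pull out 2: (2/77) = -1  (since 77 mod 8 = 5)
  (1/77) = 1
Product of signs = 1
(162/401) = 1

1


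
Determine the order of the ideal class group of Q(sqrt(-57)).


K = Q(sqrt(-57)). d mod 4 = 3, so D = disc(K) = 4d = -228
h(K) equals the number of primitive reduced positive-definite forms (a, b, c) = a*x^2 + b*x*y + c*y^2 with b^2 - 4ac = D,
where reduced means |b| <= a <= c, with b >= 0 whenever |b| = a or a = c, and primitive means gcd(a, b, c) = 1.
Reduced forces 3a^2 <= |D| = 228, so 1 <= a <= 8; b must have the parity of D, and c = (b^2 - D)/(4a) must be an integer >= a.
Enumerate a = 1..8, b in [-a, a]:
  a=1: (1, 0, 57)  [1]
  a=2: (2, 2, 29)  [1]
  a=3: (3, 0, 19)  [1]
  a=4..5: none
  a=6: (6, 6, 11)  [1]
  a=7..8: none
Total reduced forms: 1 + 1 + 1 + 1 = 4
h = 4

4


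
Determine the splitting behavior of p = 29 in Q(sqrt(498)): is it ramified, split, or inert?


K = Q(sqrt(498)). Since d mod 4 = 2, disc(K) = 1992.
Check p | disc: 1992 mod 29 = 20.
p does not divide disc. Compute Legendre symbol (d/p):
5^((29-1)/2) mod 29 = 1
(d/p) = 1, so p splits: (p) = P*P' with e=1, f=1, g=2.
Therefore p is split.

split


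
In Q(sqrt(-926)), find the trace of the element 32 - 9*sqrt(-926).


Tr(a + b*sqrt(d)) = (a + b*sqrt(d)) + (a - b*sqrt(d)) = 2a
= 2 * (32)
= 64

64


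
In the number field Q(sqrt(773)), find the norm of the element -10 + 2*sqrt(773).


N(a + b*sqrt(d)) = a^2 - d*b^2
= (-10)^2 - (773)*(2)^2
= 100 - 3092
= -2992

-2992


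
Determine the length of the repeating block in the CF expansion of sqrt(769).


Run the CF algorithm for sqrt(769).
a_0 = floor(sqrt(769)) = 27; set m_0=0, q_0=1.
Recurrence: m' = q*a - m,  q' = (d - m'^2)/q,  a' = floor((a_0 + m')/q').
  step 1: m=27, q=40, a=1
  step 2: m=13, q=15, a=2
  step 3: m=17, q=32, a=1
  step 4: m=15, q=17, a=2
  step 5: m=19, q=24, a=1
  step 6: m=5, q=31, a=1
  step 7: m=26, q=3, a=17
  step 8: m=25, q=48, a=1
  step 9: m=23, q=5, a=10
  step 10: m=27, q=8, a=6
  step 11: m=21, q=41, a=1
  step 12: m=20, q=9, a=5
  step 13: m=25, q=16, a=3
  step 14: m=23, q=15, a=3
  step 15: m=22, q=19, a=2
  step 16: m=16, q=27, a=1
  step 17: m=11, q=24, a=1
  step 18: m=13, q=25, a=1
  step 19: m=12, q=25, a=1
  step 20: m=13, q=24, a=1
  step 21: m=11, q=27, a=1
  step 22: m=16, q=19, a=2
  step 23: m=22, q=15, a=3
  step 24: m=23, q=16, a=3
  step 25: m=25, q=9, a=5
  step 26: m=20, q=41, a=1
  step 27: m=21, q=8, a=6
  step 28: m=27, q=5, a=10
  step 29: m=23, q=48, a=1
  step 30: m=25, q=3, a=17
  step 31: m=26, q=31, a=1
  step 32: m=5, q=24, a=1
  step 33: m=19, q=17, a=2
  step 34: m=15, q=32, a=1
  step 35: m=17, q=15, a=2
  step 36: m=13, q=40, a=1
  step 37: m=27, q=1, a=54
a_37 = 2*a_0 = 54, so the period closes here.
sqrt(769) = [27; 1, 2, 1, 2, 1, 1, 17, 1, 10, 6, 1, 5, 3, 3, 2, 1, 1, 1, 1, 1, 1, 2, 3, 3, 5, 1, 6, 10, 1, 17, 1, 1, 2, 1, 2, 1, 54]
Period length = 37

37


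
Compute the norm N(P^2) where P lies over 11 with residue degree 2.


N(P^a) = p^(a*f)
= 11^(2*2)
= 11^4
= 14641

14641


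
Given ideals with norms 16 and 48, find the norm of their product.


N(IJ) = N(I) * N(J)
= 16 * 48
= 768

768


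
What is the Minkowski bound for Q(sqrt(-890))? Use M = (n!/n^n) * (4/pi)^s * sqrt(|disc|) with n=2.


d = -890, d mod 4 = 2, so disc(K) = 4d = -3560; |disc(K)| = 3560
Imaginary quadratic field, so n = 2, s = r2 = 1, r1 = 0
M = (n!/n^n) * (4/pi)^s * sqrt(|disc(K)|) = (2!/2^2) * (4/pi)^1 * sqrt(3560)
= 0.5 * 1.273240 * 59.665736
= 37.9844

37.9844


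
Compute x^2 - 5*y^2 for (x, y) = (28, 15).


x^2 - d*y^2
= 28^2 - 5*15^2
= 784 - 1125
= -341

-341


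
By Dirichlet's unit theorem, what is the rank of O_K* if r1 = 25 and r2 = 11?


By Dirichlet's unit theorem:
rank = r1 + r2 - 1
= 25 + 11 - 1
= 35

35


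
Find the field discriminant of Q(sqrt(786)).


For K = Q(sqrt(d)) with d squarefree: disc(K) = d if d = 1 mod 4, and disc(K) = 4d if d = 2 or 3 mod 4.
Here d = 786, and d mod 4 = 2.
d = 2 mod 4, not 1 (O_K = Z[sqrt(d)]), so disc(K) = 4d = 4 * (786) = 3144

3144


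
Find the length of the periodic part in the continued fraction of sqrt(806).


Run the CF algorithm for sqrt(806).
a_0 = floor(sqrt(806)) = 28; set m_0=0, q_0=1.
Recurrence: m' = q*a - m,  q' = (d - m'^2)/q,  a' = floor((a_0 + m')/q').
  step 1: m=28, q=22, a=2
  step 2: m=16, q=25, a=1
  step 3: m=9, q=29, a=1
  step 4: m=20, q=14, a=3
  step 5: m=22, q=23, a=2
  step 6: m=24, q=10, a=5
  step 7: m=26, q=13, a=4
  step 8: m=26, q=10, a=5
  step 9: m=24, q=23, a=2
  step 10: m=22, q=14, a=3
  step 11: m=20, q=29, a=1
  step 12: m=9, q=25, a=1
  step 13: m=16, q=22, a=2
  step 14: m=28, q=1, a=56
a_14 = 2*a_0 = 56, so the period closes here.
sqrt(806) = [28; 2, 1, 1, 3, 2, 5, 4, 5, 2, 3, 1, 1, 2, 56]
Period length = 14

14


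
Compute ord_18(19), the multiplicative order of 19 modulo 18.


We want ord_18(19), the smallest k >= 1 with 19^k = 1 mod 18.
n = 18 = 2 * 3^2, phi(18) = 6; the order divides phi(n).
Divisors of 6: 1, 2, 3, 6
Repeated squaring mod 18: 19^1 = 1, 19^2 = 1, 19^4 = 1
Test divisors in increasing order:
  k=1: 19^1 = 1 mod 18  <- first divisor giving 1
Order = 1

1


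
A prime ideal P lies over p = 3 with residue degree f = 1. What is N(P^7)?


N(P^a) = p^(a*f)
= 3^(7*1)
= 3^7
= 2187

2187


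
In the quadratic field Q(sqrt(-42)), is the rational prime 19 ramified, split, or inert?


K = Q(sqrt(-42)). Since d mod 4 = 2, disc(K) = -168.
Check p | disc: -168 mod 19 = 3.
p does not divide disc. Compute Legendre symbol (d/p):
15^((19-1)/2) mod 19 = -1
(d/p) = -1, so p is inert: (p) stays prime with e=1, f=2, g=1.
Therefore p is inert.

inert


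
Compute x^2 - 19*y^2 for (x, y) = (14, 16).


x^2 - d*y^2
= 14^2 - 19*16^2
= 196 - 4864
= -4668

-4668


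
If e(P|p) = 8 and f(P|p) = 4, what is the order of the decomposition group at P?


|D_P| = e * f
= 8 * 4
= 32

32


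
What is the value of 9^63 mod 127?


p = 127 is prime and the exponent is (p-1)/2 = 63, so by Euler's criterion 9^63 = (9/127) = +1 or -1 mod 127.
Compute by square-and-multiply:
  63 = 32 + 16 + 8 + 4 + 2 + 1 (binary 111111)
  Repeated squaring mod 127: 9^1 = 9, 9^2 = 81, 9^4 = 84, 9^8 = 71, 9^16 = 88, 9^32 = 124
  9^63 = 9^32 * 9^16 * 9^8 * 9^4 * 9^2 * 9^1 = 124 * 88 * 71 * 84 * 81 * 9 mod 127
    124 * 88 = 10912 = 117 mod 127
    117 * 71 = 8307 = 52 mod 127
    52 * 84 = 4368 = 50 mod 127
    50 * 81 = 4050 = 113 mod 127
    113 * 9 = 1017 = 1 mod 127
  9^63 = 1 mod 127
Result 1: 9 is a quadratic residue mod 127.
9^63 mod 127 = 1

1


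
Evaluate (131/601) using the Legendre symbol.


p = 601 is prime, so compute (131/601) with the reciprocity algorithm (Jacobi-symbol steps: pull out 2s via (2/n), flip via reciprocity, reduce):
  reciprocity: (131/601) -> +(601/131)
  reduce: (77/131)
  reciprocity: (77/131) -> +(131/77)
  reduce: (54/77)
  pull out 2: (2/77) = -1  (since 77 mod 8 = 5)
  reciprocity: (27/77) -> +(77/27)
  reduce: (23/27)
  reciprocity: (23/27) -> -(27/23)
  reduce: (4/23)
  pull out 2: (2/23) = +1  (since 23 mod 8 = 7)
  pull out 2: (2/23) = +1  (since 23 mod 8 = 7)
  (1/23) = 1
Product of signs = 1
(131/601) = 1

1


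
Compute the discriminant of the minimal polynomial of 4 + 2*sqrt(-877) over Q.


The element 4 + 2*sqrt(-877) has minimal polynomial:
x^2 - 8*x + 3524
Discriminant = (-8)^2 - 4*(3524)
= 64 - 14096
= -14032

-14032


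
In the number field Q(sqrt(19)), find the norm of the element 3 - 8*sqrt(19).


N(a + b*sqrt(d)) = a^2 - d*b^2
= (3)^2 - (19)*(-8)^2
= 9 - 1216
= -1207

-1207


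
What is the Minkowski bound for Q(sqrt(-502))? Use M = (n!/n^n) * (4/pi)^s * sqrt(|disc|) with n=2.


d = -502, d mod 4 = 2, so disc(K) = 4d = -2008; |disc(K)| = 2008
Imaginary quadratic field, so n = 2, s = r2 = 1, r1 = 0
M = (n!/n^n) * (4/pi)^s * sqrt(|disc(K)|) = (2!/2^2) * (4/pi)^1 * sqrt(2008)
= 0.5 * 1.273240 * 44.810713
= 28.5274

28.5274


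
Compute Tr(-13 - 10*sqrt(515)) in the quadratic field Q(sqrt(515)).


Tr(a + b*sqrt(d)) = (a + b*sqrt(d)) + (a - b*sqrt(d)) = 2a
= 2 * (-13)
= -26

-26


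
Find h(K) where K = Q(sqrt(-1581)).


K = Q(sqrt(-1581)). d mod 4 = 3, so D = disc(K) = 4d = -6324
h(K) equals the number of primitive reduced positive-definite forms (a, b, c) = a*x^2 + b*x*y + c*y^2 with b^2 - 4ac = D,
where reduced means |b| <= a <= c, with b >= 0 whenever |b| = a or a = c, and primitive means gcd(a, b, c) = 1.
Reduced forces 3a^2 <= |D| = 6324, so 1 <= a <= 45; b must have the parity of D, and c = (b^2 - D)/(4a) must be an integer >= a.
Enumerate a = 1..45, b in [-a, a]:
  a=1: (1, 0, 1581)  [1]
  a=2: (2, 2, 791)  [1]
  a=3: (3, 0, 527)  [1]
  a=4: none
  a=5: (5, -4, 317), (5, 4, 317)  [2]
  a=6: (6, 6, 265)  [1]
  a=7: (7, -2, 226), (7, 2, 226)  [2]
  a=8..9: none
  a=10: (10, -6, 159), (10, 6, 159)  [2]
  a=11: (11, -10, 146), (11, 10, 146)  [2]
  a=12..13: none
  a=14: (14, -2, 113), (14, 2, 113)  [2]
  a=15: (15, -6, 106), (15, 6, 106)  [2]
  a=16: none
  a=17: (17, 0, 93)  [1]
  a=18..20: none
  a=21: (21, -12, 77), (21, 12, 77)  [2]
  a=22: (22, -10, 73), (22, 10, 73)  [2]
  a=23: (23, -22, 74), (23, 22, 74)  [2]
  a=24: none
  a=25: (25, -24, 69), (25, 24, 69)  [2]
  a=26..29: none
  a=30: (30, -6, 53), (30, 6, 53)  [2]
  a=31: (31, 0, 51)  [1]
  a=32: none
  a=33: (33, -12, 49), (33, 12, 49)  [2]
  a=34: (34, 34, 55)  [1]
  a=35: (35, -26, 50), (35, -16, 47), (35, 16, 47), (35, 26, 50)  [4]
  a=36: none
  a=37: (37, -22, 46), (37, 22, 46)  [2]
  a=38..40: none
  a=41: (41, 20, 41)  [1]
  a=42: (42, -30, 43), (42, 30, 43)  [2]
  a=43..45: none
Total reduced forms: 1 + 1 + 1 + 2 + 1 + 2 + 2 + 2 + 2 + 2 + 1 + 2 + 2 + 2 + 2 + 2 + 1 + 2 + 1 + 4 + 2 + 1 + 2 = 40
h = 40

40


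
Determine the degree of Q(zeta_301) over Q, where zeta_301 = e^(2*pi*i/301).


The degree equals Euler's totient phi(301).
301 = 7 * 43
phi(301) = 252

252


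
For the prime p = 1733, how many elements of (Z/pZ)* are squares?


For prime p, the number of non-zero quadratic residues is (p-1)/2.
= (1733-1)/2
= 866

866


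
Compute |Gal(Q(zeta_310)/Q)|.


|Gal(Q(zeta_310)/Q)| = phi(310)
= 120

120


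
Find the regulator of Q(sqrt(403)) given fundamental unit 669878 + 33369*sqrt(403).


epsilon = 669878 + 33369*sqrt(403)
= 1.3398e+06
R = ln(1.3398e+06)
= 14.1080

14.1080


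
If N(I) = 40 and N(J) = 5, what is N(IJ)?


N(IJ) = N(I) * N(J)
= 40 * 5
= 200

200


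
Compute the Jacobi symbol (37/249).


Compute (37/249) via quadratic reciprocity:
  reciprocity: (37/249) -> +(249/37)
  reduce: (27/37)
  reciprocity: (27/37) -> +(37/27)
  reduce: (10/27)
  pull out 2: (2/27) = -1  (since 27 mod 8 = 3)
  reciprocity: (5/27) -> +(27/5)
  reduce: (2/5)
  pull out 2: (2/5) = -1  (since 5 mod 8 = 5)
  (1/5) = 1
Product of signs = 1

1


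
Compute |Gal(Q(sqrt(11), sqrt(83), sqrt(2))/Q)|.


The 3 square roots of distinct primes are multiplicatively independent over Q,
so [K:Q] = 2^3 and Gal(K/Q) is isomorphic to (Z/2Z)^3.
|Gal| = 2^3 = 8

8


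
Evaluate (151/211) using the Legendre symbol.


p = 211 is prime, so compute (151/211) with the reciprocity algorithm (Jacobi-symbol steps: pull out 2s via (2/n), flip via reciprocity, reduce):
  reciprocity: (151/211) -> -(211/151)
  reduce: (60/151)
  pull out 2: (2/151) = +1  (since 151 mod 8 = 7)
  pull out 2: (2/151) = +1  (since 151 mod 8 = 7)
  reciprocity: (15/151) -> -(151/15)
  reduce: (1/15)
  (1/15) = 1
Product of signs = 1
(151/211) = 1

1


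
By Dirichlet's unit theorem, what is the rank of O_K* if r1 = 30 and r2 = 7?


By Dirichlet's unit theorem:
rank = r1 + r2 - 1
= 30 + 7 - 1
= 36

36


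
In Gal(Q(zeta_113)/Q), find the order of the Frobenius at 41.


The Frobenius at p in Gal(Q(zeta_n)/Q) = (Z/nZ)* is the class of p, so its order is ord_113(41), the smallest k >= 1 with 41^k = 1 mod 113.
n = 113 = 113, phi(113) = 112; the order divides phi(n).
Divisors of 112: 1, 2, 4, 7, 8, 14, 16, 28, 56, 112
Repeated squaring mod 113: 41^1 = 41, 41^2 = 99, 41^4 = 83, 41^8 = 109, 41^16 = 16, 41^32 = 30, 41^64 = 109
Test divisors in increasing order:
  k=1: 41^1 = 41 mod 113
  k=2: 41^2 = 99 mod 113
  k=4: 41^4 = 83 mod 113
  k=7: 41^7 = 83 * 99 * 41 = 44 mod 113
  k=8: 41^8 = 109 mod 113
  k=14: 41^14 = 109 * 83 * 99 = 15 mod 113
  k=16: 41^16 = 16 mod 113
  k=28: 41^28 = 16 * 109 * 83 = 112 mod 113
  k=56: 41^56 = 30 * 16 * 109 = 1 mod 113  <- first divisor giving 1
Order = 56

56


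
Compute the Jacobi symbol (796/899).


Compute (796/899) via quadratic reciprocity:
  pull out 2: (2/899) = -1  (since 899 mod 8 = 3)
  pull out 2: (2/899) = -1  (since 899 mod 8 = 3)
  reciprocity: (199/899) -> -(899/199)
  reduce: (103/199)
  reciprocity: (103/199) -> -(199/103)
  reduce: (96/103)
  pull out 2: (2/103) = +1  (since 103 mod 8 = 7)
  pull out 2: (2/103) = +1  (since 103 mod 8 = 7)
  pull out 2: (2/103) = +1  (since 103 mod 8 = 7)
  pull out 2: (2/103) = +1  (since 103 mod 8 = 7)
  pull out 2: (2/103) = +1  (since 103 mod 8 = 7)
  reciprocity: (3/103) -> -(103/3)
  reduce: (1/3)
  (1/3) = 1
Product of signs = -1

-1


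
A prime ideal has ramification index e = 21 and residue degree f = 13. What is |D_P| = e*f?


|D_P| = e * f
= 21 * 13
= 273

273


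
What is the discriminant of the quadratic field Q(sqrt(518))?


For K = Q(sqrt(d)) with d squarefree: disc(K) = d if d = 1 mod 4, and disc(K) = 4d if d = 2 or 3 mod 4.
Here d = 518, and d mod 4 = 2.
d = 2 mod 4, not 1 (O_K = Z[sqrt(d)]), so disc(K) = 4d = 4 * (518) = 2072

2072


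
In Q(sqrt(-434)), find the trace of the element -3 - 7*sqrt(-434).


Tr(a + b*sqrt(d)) = (a + b*sqrt(d)) + (a - b*sqrt(d)) = 2a
= 2 * (-3)
= -6

-6


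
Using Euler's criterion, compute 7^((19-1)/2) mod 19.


p = 19 is prime and the exponent is (p-1)/2 = 9, so by Euler's criterion 7^9 = (7/19) = +1 or -1 mod 19.
Compute by square-and-multiply:
  9 = 8 + 1 (binary 1001)
  Repeated squaring mod 19: 7^1 = 7, 7^2 = 11, 7^4 = 7, 7^8 = 11
  7^9 = 7^8 * 7^1 = 11 * 7 mod 19
    11 * 7 = 77 = 1 mod 19
  7^9 = 1 mod 19
Result 1: 7 is a quadratic residue mod 19.
7^9 mod 19 = 1

1


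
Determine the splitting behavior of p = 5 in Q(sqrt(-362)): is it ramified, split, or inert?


K = Q(sqrt(-362)). Since d mod 4 = 2, disc(K) = -1448.
Check p | disc: -1448 mod 5 = 2.
p does not divide disc. Compute Legendre symbol (d/p):
3^((5-1)/2) mod 5 = -1
(d/p) = -1, so p is inert: (p) stays prime with e=1, f=2, g=1.
Therefore p is inert.

inert


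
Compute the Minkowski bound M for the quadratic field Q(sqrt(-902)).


d = -902, d mod 4 = 2, so disc(K) = 4d = -3608; |disc(K)| = 3608
Imaginary quadratic field, so n = 2, s = r2 = 1, r1 = 0
M = (n!/n^n) * (4/pi)^s * sqrt(|disc(K)|) = (2!/2^2) * (4/pi)^1 * sqrt(3608)
= 0.5 * 1.273240 * 60.066630
= 38.2396

38.2396


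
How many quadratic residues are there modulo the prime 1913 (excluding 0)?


For prime p, the number of non-zero quadratic residues is (p-1)/2.
= (1913-1)/2
= 956

956


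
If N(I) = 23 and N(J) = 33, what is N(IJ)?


N(IJ) = N(I) * N(J)
= 23 * 33
= 759

759


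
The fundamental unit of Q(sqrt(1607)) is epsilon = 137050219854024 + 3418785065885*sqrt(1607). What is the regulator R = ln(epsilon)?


epsilon = 137050219854024 + 3418785065885*sqrt(1607)
= 2.7410e+14
R = ln(2.7410e+14)
= 33.2445

33.2445


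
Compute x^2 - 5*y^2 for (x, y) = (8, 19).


x^2 - d*y^2
= 8^2 - 5*19^2
= 64 - 1805
= -1741

-1741


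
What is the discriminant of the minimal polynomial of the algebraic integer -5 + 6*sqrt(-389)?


The element -5 + 6*sqrt(-389) has minimal polynomial:
x^2 + 10*x + 14029
Discriminant = (10)^2 - 4*(14029)
= 100 - 56116
= -56016

-56016


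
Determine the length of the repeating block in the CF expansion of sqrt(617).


Run the CF algorithm for sqrt(617).
a_0 = floor(sqrt(617)) = 24; set m_0=0, q_0=1.
Recurrence: m' = q*a - m,  q' = (d - m'^2)/q,  a' = floor((a_0 + m')/q').
  step 1: m=24, q=41, a=1
  step 2: m=17, q=8, a=5
  step 3: m=23, q=11, a=4
  step 4: m=21, q=16, a=2
  step 5: m=11, q=31, a=1
  step 6: m=20, q=7, a=6
  step 7: m=22, q=19, a=2
  step 8: m=16, q=19, a=2
  step 9: m=22, q=7, a=6
  step 10: m=20, q=31, a=1
  step 11: m=11, q=16, a=2
  step 12: m=21, q=11, a=4
  step 13: m=23, q=8, a=5
  step 14: m=17, q=41, a=1
  step 15: m=24, q=1, a=48
a_15 = 2*a_0 = 48, so the period closes here.
sqrt(617) = [24; 1, 5, 4, 2, 1, 6, 2, 2, 6, 1, 2, 4, 5, 1, 48]
Period length = 15

15


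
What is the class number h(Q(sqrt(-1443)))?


K = Q(sqrt(-1443)). d mod 4 = 1, so D = disc(K) = d = -1443
h(K) equals the number of primitive reduced positive-definite forms (a, b, c) = a*x^2 + b*x*y + c*y^2 with b^2 - 4ac = D,
where reduced means |b| <= a <= c, with b >= 0 whenever |b| = a or a = c, and primitive means gcd(a, b, c) = 1.
Reduced forces 3a^2 <= |D| = 1443, so 1 <= a <= 21; b must have the parity of D, and c = (b^2 - D)/(4a) must be an integer >= a.
Enumerate a = 1..21, b in [-a, a]:
  a=1: (1, 1, 361)  [1]
  a=2: none
  a=3: (3, 3, 121)  [1]
  a=4..10: none
  a=11: (11, -3, 33), (11, 3, 33)  [2]
  a=12: none
  a=13: (13, 13, 31)  [1]
  a=14..16: none
  a=17: (17, -11, 23), (17, 11, 23)  [2]
  a=18: none
  a=19: (19, 1, 19)  [1]
  a=20..21: none
Total reduced forms: 1 + 1 + 2 + 1 + 2 + 1 = 8
h = 8

8


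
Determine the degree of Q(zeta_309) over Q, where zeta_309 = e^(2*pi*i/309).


The degree equals Euler's totient phi(309).
309 = 3 * 103
phi(309) = 204

204


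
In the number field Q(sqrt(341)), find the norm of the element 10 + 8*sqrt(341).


N(a + b*sqrt(d)) = a^2 - d*b^2
= (10)^2 - (341)*(8)^2
= 100 - 21824
= -21724

-21724


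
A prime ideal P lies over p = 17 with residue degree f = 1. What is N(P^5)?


N(P^a) = p^(a*f)
= 17^(5*1)
= 17^5
= 1419857

1419857


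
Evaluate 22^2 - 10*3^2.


x^2 - d*y^2
= 22^2 - 10*3^2
= 484 - 90
= 394

394


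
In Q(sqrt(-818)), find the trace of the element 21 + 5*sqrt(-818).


Tr(a + b*sqrt(d)) = (a + b*sqrt(d)) + (a - b*sqrt(d)) = 2a
= 2 * (21)
= 42

42


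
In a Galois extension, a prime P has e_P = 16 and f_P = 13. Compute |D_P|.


|D_P| = e * f
= 16 * 13
= 208

208


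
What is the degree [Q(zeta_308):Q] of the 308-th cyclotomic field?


The degree equals Euler's totient phi(308).
308 = 2^2 * 7 * 11
phi(308) = 120

120


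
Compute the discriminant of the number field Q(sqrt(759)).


For K = Q(sqrt(d)) with d squarefree: disc(K) = d if d = 1 mod 4, and disc(K) = 4d if d = 2 or 3 mod 4.
Here d = 759, and d mod 4 = 3.
d = 3 mod 4, not 1 (O_K = Z[sqrt(d)]), so disc(K) = 4d = 4 * (759) = 3036

3036


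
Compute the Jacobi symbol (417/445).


Compute (417/445) via quadratic reciprocity:
  reciprocity: (417/445) -> +(445/417)
  reduce: (28/417)
  pull out 2: (2/417) = +1  (since 417 mod 8 = 1)
  pull out 2: (2/417) = +1  (since 417 mod 8 = 1)
  reciprocity: (7/417) -> +(417/7)
  reduce: (4/7)
  pull out 2: (2/7) = +1  (since 7 mod 8 = 7)
  pull out 2: (2/7) = +1  (since 7 mod 8 = 7)
  (1/7) = 1
Product of signs = 1

1


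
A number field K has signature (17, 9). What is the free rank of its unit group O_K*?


By Dirichlet's unit theorem:
rank = r1 + r2 - 1
= 17 + 9 - 1
= 25

25


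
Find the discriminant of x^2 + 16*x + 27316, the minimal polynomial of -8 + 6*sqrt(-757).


The element -8 + 6*sqrt(-757) has minimal polynomial:
x^2 + 16*x + 27316
Discriminant = (16)^2 - 4*(27316)
= 256 - 109264
= -109008

-109008


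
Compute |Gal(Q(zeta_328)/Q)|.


|Gal(Q(zeta_328)/Q)| = phi(328)
= 160

160


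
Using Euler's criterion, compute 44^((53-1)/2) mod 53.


p = 53 is prime and the exponent is (p-1)/2 = 26, so by Euler's criterion 44^26 = (44/53) = +1 or -1 mod 53.
Compute by square-and-multiply:
  26 = 16 + 8 + 2 (binary 11010)
  Repeated squaring mod 53: 44^1 = 44, 44^2 = 28, 44^4 = 42, 44^8 = 15, 44^16 = 13
  44^26 = 44^16 * 44^8 * 44^2 = 13 * 15 * 28 mod 53
    13 * 15 = 195 = 36 mod 53
    36 * 28 = 1008 = 1 mod 53
  44^26 = 1 mod 53
Result 1: 44 is a quadratic residue mod 53.
44^26 mod 53 = 1

1


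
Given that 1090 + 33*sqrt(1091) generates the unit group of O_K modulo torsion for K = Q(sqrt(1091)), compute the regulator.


epsilon = 1090 + 33*sqrt(1091)
= 2179.9995
R = ln(2179.9995)
= 7.6871

7.6871


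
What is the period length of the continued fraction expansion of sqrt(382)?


Run the CF algorithm for sqrt(382).
a_0 = floor(sqrt(382)) = 19; set m_0=0, q_0=1.
Recurrence: m' = q*a - m,  q' = (d - m'^2)/q,  a' = floor((a_0 + m')/q').
  step 1: m=19, q=21, a=1
  step 2: m=2, q=18, a=1
  step 3: m=16, q=7, a=5
  step 4: m=19, q=3, a=12
  step 5: m=17, q=31, a=1
  step 6: m=14, q=6, a=5
  step 7: m=16, q=21, a=1
  step 8: m=5, q=17, a=1
  step 9: m=12, q=14, a=2
  step 10: m=16, q=9, a=3
  step 11: m=11, q=29, a=1
  step 12: m=18, q=2, a=18
  step 13: m=18, q=29, a=1
  step 14: m=11, q=9, a=3
  step 15: m=16, q=14, a=2
  step 16: m=12, q=17, a=1
  step 17: m=5, q=21, a=1
  step 18: m=16, q=6, a=5
  step 19: m=14, q=31, a=1
  step 20: m=17, q=3, a=12
  step 21: m=19, q=7, a=5
  step 22: m=16, q=18, a=1
  step 23: m=2, q=21, a=1
  step 24: m=19, q=1, a=38
a_24 = 2*a_0 = 38, so the period closes here.
sqrt(382) = [19; 1, 1, 5, 12, 1, 5, 1, 1, 2, 3, 1, 18, 1, 3, 2, 1, 1, 5, 1, 12, 5, 1, 1, 38]
Period length = 24

24


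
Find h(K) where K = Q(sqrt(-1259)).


K = Q(sqrt(-1259)). d mod 4 = 1, so D = disc(K) = d = -1259
h(K) equals the number of primitive reduced positive-definite forms (a, b, c) = a*x^2 + b*x*y + c*y^2 with b^2 - 4ac = D,
where reduced means |b| <= a <= c, with b >= 0 whenever |b| = a or a = c, and primitive means gcd(a, b, c) = 1.
Reduced forces 3a^2 <= |D| = 1259, so 1 <= a <= 20; b must have the parity of D, and c = (b^2 - D)/(4a) must be an integer >= a.
Enumerate a = 1..20, b in [-a, a]:
  a=1: (1, 1, 315)  [1]
  a=2: none
  a=3: (3, -1, 105), (3, 1, 105)  [2]
  a=4: none
  a=5: (5, -1, 63), (5, 1, 63)  [2]
  a=6: none
  a=7: (7, -1, 45), (7, 1, 45)  [2]
  a=8: none
  a=9: (9, -1, 35), (9, 1, 35)  [2]
  a=10..14: none
  a=15: (15, -11, 23), (15, -1, 21), (15, 1, 21), (15, 11, 23)  [4]
  a=16: none
  a=17: (17, -13, 21), (17, 13, 21)  [2]
  a=18..20: none
Total reduced forms: 1 + 2 + 2 + 2 + 2 + 4 + 2 = 15
h = 15

15


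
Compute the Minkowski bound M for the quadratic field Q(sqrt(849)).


d = 849, d mod 4 = 1, so disc(K) = d = 849; |disc(K)| = 849
Real quadratic field, so n = 2, s = r2 = 0, r1 = 2
M = (n!/n^n) * (4/pi)^s * sqrt(|disc(K)|) = (2!/2^2) * (4/pi)^0 * sqrt(849)
= 0.5 * 1.000000 * 29.137605
= 14.5688

14.5688


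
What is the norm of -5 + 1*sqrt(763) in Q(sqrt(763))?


N(a + b*sqrt(d)) = a^2 - d*b^2
= (-5)^2 - (763)*(1)^2
= 25 - 763
= -738

-738


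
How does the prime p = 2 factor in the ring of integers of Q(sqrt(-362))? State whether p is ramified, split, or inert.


K = Q(sqrt(-362)). Since d mod 4 = 2, disc(K) = -1448.
Check p | disc: -1448 mod 2 = 0.
p divides disc, so p ramifies: (p) = P^2 with e=2, f=1, g=1.
Therefore p is ramified.

ramified


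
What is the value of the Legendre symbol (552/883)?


p = 883 is prime, so compute (552/883) with the reciprocity algorithm (Jacobi-symbol steps: pull out 2s via (2/n), flip via reciprocity, reduce):
  pull out 2: (2/883) = -1  (since 883 mod 8 = 3)
  pull out 2: (2/883) = -1  (since 883 mod 8 = 3)
  pull out 2: (2/883) = -1  (since 883 mod 8 = 3)
  reciprocity: (69/883) -> +(883/69)
  reduce: (55/69)
  reciprocity: (55/69) -> +(69/55)
  reduce: (14/55)
  pull out 2: (2/55) = +1  (since 55 mod 8 = 7)
  reciprocity: (7/55) -> -(55/7)
  reduce: (6/7)
  pull out 2: (2/7) = +1  (since 7 mod 8 = 7)
  reciprocity: (3/7) -> -(7/3)
  reduce: (1/3)
  (1/3) = 1
Product of signs = -1
(552/883) = -1

-1


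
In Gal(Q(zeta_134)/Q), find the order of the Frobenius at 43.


The Frobenius at p in Gal(Q(zeta_n)/Q) = (Z/nZ)* is the class of p, so its order is ord_134(43), the smallest k >= 1 with 43^k = 1 mod 134.
n = 134 = 2 * 67, phi(134) = 66; the order divides phi(n).
Divisors of 66: 1, 2, 3, 6, 11, 22, 33, 66
Repeated squaring mod 134: 43^1 = 43, 43^2 = 107, 43^4 = 59, 43^8 = 131, 43^16 = 9, 43^32 = 81, 43^64 = 129
Test divisors in increasing order:
  k=1: 43^1 = 43 mod 134
  k=2: 43^2 = 107 mod 134
  k=3: 43^3 = 107 * 43 = 45 mod 134
  k=6: 43^6 = 59 * 107 = 15 mod 134
  k=11: 43^11 = 131 * 107 * 43 = 133 mod 134
  k=22: 43^22 = 9 * 59 * 107 = 1 mod 134  <- first divisor giving 1
Order = 22

22


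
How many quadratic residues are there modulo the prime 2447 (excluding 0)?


For prime p, the number of non-zero quadratic residues is (p-1)/2.
= (2447-1)/2
= 1223

1223


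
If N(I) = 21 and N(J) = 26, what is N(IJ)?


N(IJ) = N(I) * N(J)
= 21 * 26
= 546

546


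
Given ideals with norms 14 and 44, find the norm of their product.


N(IJ) = N(I) * N(J)
= 14 * 44
= 616

616


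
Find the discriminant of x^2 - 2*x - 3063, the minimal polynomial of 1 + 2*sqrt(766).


The element 1 + 2*sqrt(766) has minimal polynomial:
x^2 - 2*x - 3063
Discriminant = (-2)^2 - 4*(-3063)
= 4 + 12252
= 12256

12256


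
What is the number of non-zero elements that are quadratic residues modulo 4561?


For prime p, the number of non-zero quadratic residues is (p-1)/2.
= (4561-1)/2
= 2280

2280


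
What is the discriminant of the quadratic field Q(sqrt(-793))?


For K = Q(sqrt(d)) with d squarefree: disc(K) = d if d = 1 mod 4, and disc(K) = 4d if d = 2 or 3 mod 4.
Here d = -793, and d mod 4 = 3.
d = 3 mod 4, not 1 (O_K = Z[sqrt(d)]), so disc(K) = 4d = 4 * (-793) = -3172

-3172


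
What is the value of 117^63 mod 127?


p = 127 is prime and the exponent is (p-1)/2 = 63, so by Euler's criterion 117^63 = (117/127) = +1 or -1 mod 127.
Compute by square-and-multiply:
  63 = 32 + 16 + 8 + 4 + 2 + 1 (binary 111111)
  Repeated squaring mod 127: 117^1 = 117, 117^2 = 100, 117^4 = 94, 117^8 = 73, 117^16 = 122, 117^32 = 25
  117^63 = 117^32 * 117^16 * 117^8 * 117^4 * 117^2 * 117^1 = 25 * 122 * 73 * 94 * 100 * 117 mod 127
    25 * 122 = 3050 = 2 mod 127
    2 * 73 = 146 = 19 mod 127
    19 * 94 = 1786 = 8 mod 127
    8 * 100 = 800 = 38 mod 127
    38 * 117 = 4446 = 1 mod 127
  117^63 = 1 mod 127
Result 1: 117 is a quadratic residue mod 127.
117^63 mod 127 = 1

1


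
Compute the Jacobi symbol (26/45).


Compute (26/45) via quadratic reciprocity:
  pull out 2: (2/45) = -1  (since 45 mod 8 = 5)
  reciprocity: (13/45) -> +(45/13)
  reduce: (6/13)
  pull out 2: (2/13) = -1  (since 13 mod 8 = 5)
  reciprocity: (3/13) -> +(13/3)
  reduce: (1/3)
  (1/3) = 1
Product of signs = 1

1


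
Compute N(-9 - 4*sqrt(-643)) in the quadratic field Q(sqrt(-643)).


N(a + b*sqrt(d)) = a^2 - d*b^2
= (-9)^2 - (-643)*(-4)^2
= 81 + 10288
= 10369

10369


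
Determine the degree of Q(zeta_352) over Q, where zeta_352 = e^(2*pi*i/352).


The degree equals Euler's totient phi(352).
352 = 2^5 * 11
phi(352) = 160

160


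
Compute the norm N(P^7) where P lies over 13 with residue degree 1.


N(P^a) = p^(a*f)
= 13^(7*1)
= 13^7
= 62748517

62748517


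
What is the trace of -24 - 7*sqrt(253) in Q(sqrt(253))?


Tr(a + b*sqrt(d)) = (a + b*sqrt(d)) + (a - b*sqrt(d)) = 2a
= 2 * (-24)
= -48

-48


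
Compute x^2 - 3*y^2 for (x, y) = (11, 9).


x^2 - d*y^2
= 11^2 - 3*9^2
= 121 - 243
= -122

-122


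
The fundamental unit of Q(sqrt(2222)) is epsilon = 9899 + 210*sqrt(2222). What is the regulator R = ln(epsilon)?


epsilon = 9899 + 210*sqrt(2222)
= 19797.9999
R = ln(19797.9999)
= 9.8933

9.8933


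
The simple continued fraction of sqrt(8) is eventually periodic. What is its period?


Run the CF algorithm for sqrt(8).
a_0 = floor(sqrt(8)) = 2; set m_0=0, q_0=1.
Recurrence: m' = q*a - m,  q' = (d - m'^2)/q,  a' = floor((a_0 + m')/q').
  step 1: m=2, q=4, a=1
  step 2: m=2, q=1, a=4
a_2 = 2*a_0 = 4, so the period closes here.
sqrt(8) = [2; 1, 4]
Period length = 2

2


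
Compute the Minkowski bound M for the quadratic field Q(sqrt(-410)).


d = -410, d mod 4 = 2, so disc(K) = 4d = -1640; |disc(K)| = 1640
Imaginary quadratic field, so n = 2, s = r2 = 1, r1 = 0
M = (n!/n^n) * (4/pi)^s * sqrt(|disc(K)|) = (2!/2^2) * (4/pi)^1 * sqrt(1640)
= 0.5 * 1.273240 * 40.496913
= 25.7811

25.7811


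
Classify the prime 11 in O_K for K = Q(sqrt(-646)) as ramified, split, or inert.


K = Q(sqrt(-646)). Since d mod 4 = 2, disc(K) = -2584.
Check p | disc: -2584 mod 11 = 1.
p does not divide disc. Compute Legendre symbol (d/p):
3^((11-1)/2) mod 11 = 1
(d/p) = 1, so p splits: (p) = P*P' with e=1, f=1, g=2.
Therefore p is split.

split


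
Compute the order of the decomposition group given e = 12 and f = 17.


|D_P| = e * f
= 12 * 17
= 204

204


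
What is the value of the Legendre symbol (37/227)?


p = 227 is prime, so compute (37/227) with the reciprocity algorithm (Jacobi-symbol steps: pull out 2s via (2/n), flip via reciprocity, reduce):
  reciprocity: (37/227) -> +(227/37)
  reduce: (5/37)
  reciprocity: (5/37) -> +(37/5)
  reduce: (2/5)
  pull out 2: (2/5) = -1  (since 5 mod 8 = 5)
  (1/5) = 1
Product of signs = -1
(37/227) = -1

-1


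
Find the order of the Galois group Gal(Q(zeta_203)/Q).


|Gal(Q(zeta_203)/Q)| = phi(203)
= 168

168


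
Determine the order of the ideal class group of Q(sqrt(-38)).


K = Q(sqrt(-38)). d mod 4 = 2, so D = disc(K) = 4d = -152
h(K) equals the number of primitive reduced positive-definite forms (a, b, c) = a*x^2 + b*x*y + c*y^2 with b^2 - 4ac = D,
where reduced means |b| <= a <= c, with b >= 0 whenever |b| = a or a = c, and primitive means gcd(a, b, c) = 1.
Reduced forces 3a^2 <= |D| = 152, so 1 <= a <= 7; b must have the parity of D, and c = (b^2 - D)/(4a) must be an integer >= a.
Enumerate a = 1..7, b in [-a, a]:
  a=1: (1, 0, 38)  [1]
  a=2: (2, 0, 19)  [1]
  a=3: (3, -2, 13), (3, 2, 13)  [2]
  a=4..5: none
  a=6: (6, -4, 7), (6, 4, 7)  [2]
  a=7: none
Total reduced forms: 1 + 1 + 2 + 2 = 6
h = 6

6


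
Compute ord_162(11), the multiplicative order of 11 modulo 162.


We want ord_162(11), the smallest k >= 1 with 11^k = 1 mod 162.
n = 162 = 2 * 3^4, phi(162) = 54; the order divides phi(n).
Divisors of 54: 1, 2, 3, 6, 9, 18, 27, 54
Repeated squaring mod 162: 11^1 = 11, 11^2 = 121, 11^4 = 61, 11^8 = 157, 11^16 = 25, 11^32 = 139
Test divisors in increasing order:
  k=1: 11^1 = 11 mod 162
  k=2: 11^2 = 121 mod 162
  k=3: 11^3 = 121 * 11 = 35 mod 162
  k=6: 11^6 = 61 * 121 = 91 mod 162
  k=9: 11^9 = 157 * 11 = 107 mod 162
  k=18: 11^18 = 25 * 121 = 109 mod 162
  k=27: 11^27 = 25 * 157 * 121 * 11 = 161 mod 162
  k=54: 11^54 = 139 * 25 * 61 * 121 = 1 mod 162  <- first divisor giving 1
Order = 54

54
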